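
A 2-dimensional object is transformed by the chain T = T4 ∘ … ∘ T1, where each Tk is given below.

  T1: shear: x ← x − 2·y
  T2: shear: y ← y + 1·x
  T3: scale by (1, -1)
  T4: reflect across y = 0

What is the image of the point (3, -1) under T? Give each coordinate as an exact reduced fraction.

T1 shear: x ← x − 2·y: (3, -1) → (5, -1)
T2 shear: y ← y + 1·x: (5, -1) → (5, 4)
T3 scale by (1, -1): (5, 4) → (5, -4)
T4 reflect across y = 0: (5, -4) → (5, 4)

T(p) = (5, 4)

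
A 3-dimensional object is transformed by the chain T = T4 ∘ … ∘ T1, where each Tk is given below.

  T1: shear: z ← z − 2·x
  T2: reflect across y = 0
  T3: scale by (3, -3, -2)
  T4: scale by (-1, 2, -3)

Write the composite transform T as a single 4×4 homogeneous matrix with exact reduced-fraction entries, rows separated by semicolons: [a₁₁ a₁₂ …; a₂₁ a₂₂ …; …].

T = [-3 0 0 0; 0 6 0 0; -12 0 6 0; 0 0 0 1]

T1 = [1 0 0 0; 0 1 0 0; -2 0 1 0; 0 0 0 1]
T2·T1 = [1 0 0 0; 0 -1 0 0; -2 0 1 0; 0 0 0 1]
T3·…·T1 = [3 0 0 0; 0 3 0 0; 4 0 -2 0; 0 0 0 1]
T4·…·T1 = [-3 0 0 0; 0 6 0 0; -12 0 6 0; 0 0 0 1]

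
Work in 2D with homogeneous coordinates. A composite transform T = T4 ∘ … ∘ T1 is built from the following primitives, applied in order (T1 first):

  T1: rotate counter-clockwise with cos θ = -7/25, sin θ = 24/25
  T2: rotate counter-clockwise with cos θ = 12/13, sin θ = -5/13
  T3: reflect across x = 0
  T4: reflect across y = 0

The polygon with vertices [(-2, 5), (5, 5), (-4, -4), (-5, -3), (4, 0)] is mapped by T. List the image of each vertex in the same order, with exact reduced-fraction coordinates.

image vertices: (1687/325, 466/325), (287/65, -359/65), (-1148/325, 1436/325), (-789/325, 1723/325), (-144/325, -1292/325)

T1 rotate counter-clockwise with cos θ = -7/25, sin θ = 24/25: (-2, 5) → (-106/25, -83/25); (5, 5) → (-31/5, 17/5); (-4, -4) → (124/25, -68/25); (-5, -3) → (107/25, -99/25); (4, 0) → (-28/25, 96/25)
T2 rotate counter-clockwise with cos θ = 12/13, sin θ = -5/13: (-106/25, -83/25) → (-1687/325, -466/325); (-31/5, 17/5) → (-287/65, 359/65); (124/25, -68/25) → (1148/325, -1436/325); (107/25, -99/25) → (789/325, -1723/325); (-28/25, 96/25) → (144/325, 1292/325)
T3 reflect across x = 0: (-1687/325, -466/325) → (1687/325, -466/325); (-287/65, 359/65) → (287/65, 359/65); (1148/325, -1436/325) → (-1148/325, -1436/325); (789/325, -1723/325) → (-789/325, -1723/325); (144/325, 1292/325) → (-144/325, 1292/325)
T4 reflect across y = 0: (1687/325, -466/325) → (1687/325, 466/325); (287/65, 359/65) → (287/65, -359/65); (-1148/325, -1436/325) → (-1148/325, 1436/325); (-789/325, -1723/325) → (-789/325, 1723/325); (-144/325, 1292/325) → (-144/325, -1292/325)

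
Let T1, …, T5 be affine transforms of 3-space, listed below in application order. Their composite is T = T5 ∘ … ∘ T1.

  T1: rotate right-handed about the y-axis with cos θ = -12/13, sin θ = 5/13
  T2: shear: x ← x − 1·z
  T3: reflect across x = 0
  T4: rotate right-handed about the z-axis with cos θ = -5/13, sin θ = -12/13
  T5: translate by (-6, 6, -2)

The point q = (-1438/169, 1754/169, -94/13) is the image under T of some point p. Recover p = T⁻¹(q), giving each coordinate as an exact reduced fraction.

T1 = [-12/13 0 5/13 0; 0 1 0 0; -5/13 0 -12/13 0; 0 0 0 1]
T2·T1 = [-7/13 0 17/13 0; 0 1 0 0; -5/13 0 -12/13 0; 0 0 0 1]
T3·…·T1 = [7/13 0 -17/13 0; 0 1 0 0; -5/13 0 -12/13 0; 0 0 0 1]
T4·…·T1 = [-35/169 12/13 85/169 0; -84/169 -5/13 204/169 0; -5/13 0 -12/13 0; 0 0 0 1]
T5·…·T1 = [-35/169 12/13 85/169 -6; -84/169 -5/13 204/169 6; -5/13 0 -12/13 -2; 0 0 0 1]
det M = -1; M⁻¹ = [-60/169 -144/169 -17/13 62/169; 12/13 -5/13 0 102/13; 25/169 60/169 -7/13 -392/169; 0 0 0 1]
M⁻¹ · (-1438/169, 1754/169, -94/13)ᵀ = (4, -4, 4)ᵀ

p = (4, -4, 4)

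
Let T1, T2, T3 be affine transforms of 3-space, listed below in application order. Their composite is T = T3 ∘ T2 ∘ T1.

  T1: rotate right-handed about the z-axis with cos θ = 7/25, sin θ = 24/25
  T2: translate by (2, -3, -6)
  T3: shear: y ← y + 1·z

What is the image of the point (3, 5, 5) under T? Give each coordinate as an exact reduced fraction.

T1 rotate right-handed about the z-axis with cos θ = 7/25, sin θ = 24/25: (3, 5, 5) → (-99/25, 107/25, 5)
T2 translate by (2, -3, -6): (-99/25, 107/25, 5) → (-49/25, 32/25, -1)
T3 shear: y ← y + 1·z: (-49/25, 32/25, -1) → (-49/25, 7/25, -1)

T(p) = (-49/25, 7/25, -1)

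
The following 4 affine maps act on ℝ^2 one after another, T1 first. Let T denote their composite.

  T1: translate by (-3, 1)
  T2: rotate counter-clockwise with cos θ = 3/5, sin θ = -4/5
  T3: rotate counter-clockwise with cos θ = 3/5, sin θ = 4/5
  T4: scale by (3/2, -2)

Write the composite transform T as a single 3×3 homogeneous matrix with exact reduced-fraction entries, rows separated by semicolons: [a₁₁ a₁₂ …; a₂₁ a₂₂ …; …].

T = [3/2 0 -9/2; 0 -2 -2; 0 0 1]

T1 = [1 0 -3; 0 1 1; 0 0 1]
T2·T1 = [3/5 4/5 -1; -4/5 3/5 3; 0 0 1]
T3·…·T1 = [1 0 -3; 0 1 1; 0 0 1]
T4·…·T1 = [3/2 0 -9/2; 0 -2 -2; 0 0 1]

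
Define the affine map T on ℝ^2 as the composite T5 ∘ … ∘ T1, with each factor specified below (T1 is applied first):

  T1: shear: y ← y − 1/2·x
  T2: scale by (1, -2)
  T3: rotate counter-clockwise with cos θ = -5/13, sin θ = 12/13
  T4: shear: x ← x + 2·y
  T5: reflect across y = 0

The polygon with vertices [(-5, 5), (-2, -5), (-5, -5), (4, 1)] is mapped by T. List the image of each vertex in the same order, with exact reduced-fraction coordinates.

T1 shear: y ← y − 1/2·x: (-5, 5) → (-5, 15/2); (-2, -5) → (-2, -4); (-5, -5) → (-5, -5/2); (4, 1) → (4, -1)
T2 scale by (1, -2): (-5, 15/2) → (-5, -15); (-2, -4) → (-2, 8); (-5, -5/2) → (-5, 5); (4, -1) → (4, 2)
T3 rotate counter-clockwise with cos θ = -5/13, sin θ = 12/13: (-5, -15) → (205/13, 15/13); (-2, 8) → (-86/13, -64/13); (-5, 5) → (-35/13, -85/13); (4, 2) → (-44/13, 38/13)
T4 shear: x ← x + 2·y: (205/13, 15/13) → (235/13, 15/13); (-86/13, -64/13) → (-214/13, -64/13); (-35/13, -85/13) → (-205/13, -85/13); (-44/13, 38/13) → (32/13, 38/13)
T5 reflect across y = 0: (235/13, 15/13) → (235/13, -15/13); (-214/13, -64/13) → (-214/13, 64/13); (-205/13, -85/13) → (-205/13, 85/13); (32/13, 38/13) → (32/13, -38/13)

image vertices: (235/13, -15/13), (-214/13, 64/13), (-205/13, 85/13), (32/13, -38/13)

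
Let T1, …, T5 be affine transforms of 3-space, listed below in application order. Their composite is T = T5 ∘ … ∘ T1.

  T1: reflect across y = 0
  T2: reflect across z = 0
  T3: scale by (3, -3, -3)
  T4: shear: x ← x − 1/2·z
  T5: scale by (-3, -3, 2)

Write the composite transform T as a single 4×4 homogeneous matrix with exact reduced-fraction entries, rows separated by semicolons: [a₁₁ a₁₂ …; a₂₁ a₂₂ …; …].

T1 = [1 0 0 0; 0 -1 0 0; 0 0 1 0; 0 0 0 1]
T2·T1 = [1 0 0 0; 0 -1 0 0; 0 0 -1 0; 0 0 0 1]
T3·…·T1 = [3 0 0 0; 0 3 0 0; 0 0 3 0; 0 0 0 1]
T4·…·T1 = [3 0 -3/2 0; 0 3 0 0; 0 0 3 0; 0 0 0 1]
T5·…·T1 = [-9 0 9/2 0; 0 -9 0 0; 0 0 6 0; 0 0 0 1]

T = [-9 0 9/2 0; 0 -9 0 0; 0 0 6 0; 0 0 0 1]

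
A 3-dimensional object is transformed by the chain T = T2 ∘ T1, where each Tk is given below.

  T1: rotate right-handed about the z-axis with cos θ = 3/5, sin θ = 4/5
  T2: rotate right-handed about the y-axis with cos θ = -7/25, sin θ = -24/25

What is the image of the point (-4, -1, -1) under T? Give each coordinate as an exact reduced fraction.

T1 rotate right-handed about the z-axis with cos θ = 3/5, sin θ = 4/5: (-4, -1, -1) → (-8/5, -19/5, -1)
T2 rotate right-handed about the y-axis with cos θ = -7/25, sin θ = -24/25: (-8/5, -19/5, -1) → (176/125, -19/5, -157/125)

T(p) = (176/125, -19/5, -157/125)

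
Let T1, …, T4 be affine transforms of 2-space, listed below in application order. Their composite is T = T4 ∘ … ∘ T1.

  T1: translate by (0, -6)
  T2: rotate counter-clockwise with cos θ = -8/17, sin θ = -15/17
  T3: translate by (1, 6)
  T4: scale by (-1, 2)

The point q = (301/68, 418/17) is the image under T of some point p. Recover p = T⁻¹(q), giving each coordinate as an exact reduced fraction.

T1 = [1 0 0; 0 1 -6; 0 0 1]
T2·T1 = [-8/17 15/17 -90/17; -15/17 -8/17 48/17; 0 0 1]
T3·…·T1 = [-8/17 15/17 -73/17; -15/17 -8/17 150/17; 0 0 1]
T4·…·T1 = [8/17 -15/17 73/17; -30/17 -16/17 300/17; 0 0 1]
det M = -2; M⁻¹ = [8/17 -15/34 98/17; -15/17 -4/17 135/17; 0 0 1]
M⁻¹ · (301/68, 418/17)ᵀ = (-3, -7/4)ᵀ

p = (-3, -7/4)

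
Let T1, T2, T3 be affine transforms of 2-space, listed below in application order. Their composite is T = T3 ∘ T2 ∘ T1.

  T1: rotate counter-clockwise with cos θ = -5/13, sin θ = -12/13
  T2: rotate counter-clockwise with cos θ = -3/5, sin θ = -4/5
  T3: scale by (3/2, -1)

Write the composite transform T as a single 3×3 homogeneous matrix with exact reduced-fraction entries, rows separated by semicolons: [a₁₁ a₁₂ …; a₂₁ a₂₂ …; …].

T1 = [-5/13 12/13 0; -12/13 -5/13 0; 0 0 1]
T2·T1 = [-33/65 -56/65 0; 56/65 -33/65 0; 0 0 1]
T3·…·T1 = [-99/130 -84/65 0; -56/65 33/65 0; 0 0 1]

T = [-99/130 -84/65 0; -56/65 33/65 0; 0 0 1]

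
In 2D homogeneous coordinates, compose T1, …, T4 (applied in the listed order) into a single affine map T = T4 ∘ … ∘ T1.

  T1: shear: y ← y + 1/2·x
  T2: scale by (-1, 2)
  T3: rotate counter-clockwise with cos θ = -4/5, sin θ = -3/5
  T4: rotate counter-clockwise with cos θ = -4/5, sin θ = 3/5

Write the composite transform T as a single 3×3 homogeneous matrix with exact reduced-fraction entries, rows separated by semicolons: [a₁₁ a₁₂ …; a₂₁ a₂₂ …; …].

T1 = [1 0 0; 1/2 1 0; 0 0 1]
T2·T1 = [-1 0 0; 1 2 0; 0 0 1]
T3·…·T1 = [7/5 6/5 0; -1/5 -8/5 0; 0 0 1]
T4·…·T1 = [-1 0 0; 1 2 0; 0 0 1]

T = [-1 0 0; 1 2 0; 0 0 1]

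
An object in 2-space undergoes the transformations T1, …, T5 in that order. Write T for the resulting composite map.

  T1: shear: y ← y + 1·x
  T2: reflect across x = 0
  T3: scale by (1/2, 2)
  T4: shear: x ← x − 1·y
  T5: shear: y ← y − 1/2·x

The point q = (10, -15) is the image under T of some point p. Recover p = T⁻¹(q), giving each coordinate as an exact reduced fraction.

p = (0, -5)

T1 = [1 0 0; 1 1 0; 0 0 1]
T2·T1 = [-1 0 0; 1 1 0; 0 0 1]
T3·…·T1 = [-1/2 0 0; 2 2 0; 0 0 1]
T4·…·T1 = [-5/2 -2 0; 2 2 0; 0 0 1]
T5·…·T1 = [-5/2 -2 0; 13/4 3 0; 0 0 1]
det M = -1; M⁻¹ = [-3 -2 0; 13/4 5/2 0; 0 0 1]
M⁻¹ · (10, -15)ᵀ = (0, -5)ᵀ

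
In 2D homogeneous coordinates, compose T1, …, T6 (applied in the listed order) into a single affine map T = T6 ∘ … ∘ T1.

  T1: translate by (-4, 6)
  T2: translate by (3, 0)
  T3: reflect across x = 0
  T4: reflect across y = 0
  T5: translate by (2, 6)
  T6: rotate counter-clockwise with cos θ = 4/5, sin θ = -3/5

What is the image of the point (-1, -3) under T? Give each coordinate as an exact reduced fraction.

T1 translate by (-4, 6): (-1, -3) → (-5, 3)
T2 translate by (3, 0): (-5, 3) → (-2, 3)
T3 reflect across x = 0: (-2, 3) → (2, 3)
T4 reflect across y = 0: (2, 3) → (2, -3)
T5 translate by (2, 6): (2, -3) → (4, 3)
T6 rotate counter-clockwise with cos θ = 4/5, sin θ = -3/5: (4, 3) → (5, 0)

T(p) = (5, 0)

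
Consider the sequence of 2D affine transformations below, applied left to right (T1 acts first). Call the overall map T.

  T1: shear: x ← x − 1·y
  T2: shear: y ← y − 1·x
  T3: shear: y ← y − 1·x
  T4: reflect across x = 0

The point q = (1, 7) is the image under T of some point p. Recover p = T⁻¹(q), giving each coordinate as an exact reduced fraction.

p = (4, 5)

T1 = [1 -1 0; 0 1 0; 0 0 1]
T2·T1 = [1 -1 0; -1 2 0; 0 0 1]
T3·…·T1 = [1 -1 0; -2 3 0; 0 0 1]
T4·…·T1 = [-1 1 0; -2 3 0; 0 0 1]
det M = -1; M⁻¹ = [-3 1 0; -2 1 0; 0 0 1]
M⁻¹ · (1, 7)ᵀ = (4, 5)ᵀ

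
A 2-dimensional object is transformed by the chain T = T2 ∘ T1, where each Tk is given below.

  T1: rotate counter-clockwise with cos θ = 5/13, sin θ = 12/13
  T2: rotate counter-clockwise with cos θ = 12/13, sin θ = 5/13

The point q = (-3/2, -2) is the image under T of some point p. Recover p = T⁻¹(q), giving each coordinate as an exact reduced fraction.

T1 = [5/13 -12/13 0; 12/13 5/13 0; 0 0 1]
T2·T1 = [0 -1 0; 1 0 0; 0 0 1]
det M = 1; M⁻¹ = [0 1 0; -1 0 0; 0 0 1]
M⁻¹ · (-3/2, -2)ᵀ = (-2, 3/2)ᵀ

p = (-2, 3/2)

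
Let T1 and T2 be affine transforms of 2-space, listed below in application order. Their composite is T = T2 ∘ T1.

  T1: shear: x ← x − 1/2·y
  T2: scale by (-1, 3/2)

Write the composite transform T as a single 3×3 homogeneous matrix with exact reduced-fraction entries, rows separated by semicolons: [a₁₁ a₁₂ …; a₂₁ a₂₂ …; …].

T1 = [1 -1/2 0; 0 1 0; 0 0 1]
T2·T1 = [-1 1/2 0; 0 3/2 0; 0 0 1]

T = [-1 1/2 0; 0 3/2 0; 0 0 1]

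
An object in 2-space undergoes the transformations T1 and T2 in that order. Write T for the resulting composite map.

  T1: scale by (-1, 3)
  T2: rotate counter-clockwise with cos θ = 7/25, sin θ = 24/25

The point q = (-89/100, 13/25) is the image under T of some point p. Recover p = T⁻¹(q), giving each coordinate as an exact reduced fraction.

T1 = [-1 0 0; 0 3 0; 0 0 1]
T2·T1 = [-7/25 -72/25 0; -24/25 21/25 0; 0 0 1]
det M = -3; M⁻¹ = [-7/25 -24/25 0; -8/25 7/75 0; 0 0 1]
M⁻¹ · (-89/100, 13/25)ᵀ = (-1/4, 1/3)ᵀ

p = (-1/4, 1/3)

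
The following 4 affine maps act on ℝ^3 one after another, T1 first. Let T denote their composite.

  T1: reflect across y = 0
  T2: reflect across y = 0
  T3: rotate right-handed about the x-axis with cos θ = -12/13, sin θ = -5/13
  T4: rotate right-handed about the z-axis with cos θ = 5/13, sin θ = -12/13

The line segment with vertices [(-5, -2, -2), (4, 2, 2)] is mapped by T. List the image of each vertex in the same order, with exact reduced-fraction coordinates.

T1 reflect across y = 0: (-5, -2, -2) → (-5, 2, -2); (4, 2, 2) → (4, -2, 2)
T2 reflect across y = 0: (-5, 2, -2) → (-5, -2, -2); (4, -2, 2) → (4, 2, 2)
T3 rotate right-handed about the x-axis with cos θ = -12/13, sin θ = -5/13: (-5, -2, -2) → (-5, 14/13, 34/13); (4, 2, 2) → (4, -14/13, -34/13)
T4 rotate right-handed about the z-axis with cos θ = 5/13, sin θ = -12/13: (-5, 14/13, 34/13) → (-157/169, 850/169, 34/13); (4, -14/13, -34/13) → (92/169, -694/169, -34/13)

image vertices: (-157/169, 850/169, 34/13), (92/169, -694/169, -34/13)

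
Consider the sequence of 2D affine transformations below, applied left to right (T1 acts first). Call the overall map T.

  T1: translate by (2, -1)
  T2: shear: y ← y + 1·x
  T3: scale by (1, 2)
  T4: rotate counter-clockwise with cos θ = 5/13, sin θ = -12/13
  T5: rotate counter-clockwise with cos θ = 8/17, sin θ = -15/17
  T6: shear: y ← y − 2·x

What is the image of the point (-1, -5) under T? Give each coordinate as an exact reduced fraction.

T1 translate by (2, -1): (-1, -5) → (1, -6)
T2 shear: y ← y + 1·x: (1, -6) → (1, -5)
T3 scale by (1, 2): (1, -5) → (1, -10)
T4 rotate counter-clockwise with cos θ = 5/13, sin θ = -12/13: (1, -10) → (-115/13, -62/13)
T5 rotate counter-clockwise with cos θ = 8/17, sin θ = -15/17: (-115/13, -62/13) → (-1850/221, 1229/221)
T6 shear: y ← y − 2·x: (-1850/221, 1229/221) → (-1850/221, 4929/221)

T(p) = (-1850/221, 4929/221)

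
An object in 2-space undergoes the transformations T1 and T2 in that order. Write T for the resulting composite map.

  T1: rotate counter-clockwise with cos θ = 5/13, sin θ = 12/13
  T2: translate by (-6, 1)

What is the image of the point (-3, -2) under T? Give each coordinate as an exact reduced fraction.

T(p) = (-69/13, -33/13)

T1 rotate counter-clockwise with cos θ = 5/13, sin θ = 12/13: (-3, -2) → (9/13, -46/13)
T2 translate by (-6, 1): (9/13, -46/13) → (-69/13, -33/13)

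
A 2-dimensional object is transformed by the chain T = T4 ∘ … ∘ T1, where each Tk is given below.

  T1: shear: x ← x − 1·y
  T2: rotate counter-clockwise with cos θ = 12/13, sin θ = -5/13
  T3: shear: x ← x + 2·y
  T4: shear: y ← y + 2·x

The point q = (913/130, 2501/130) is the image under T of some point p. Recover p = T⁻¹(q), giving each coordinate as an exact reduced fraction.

T1 = [1 -1 0; 0 1 0; 0 0 1]
T2·T1 = [12/13 -7/13 0; -5/13 17/13 0; 0 0 1]
T3·…·T1 = [2/13 27/13 0; -5/13 17/13 0; 0 0 1]
T4·…·T1 = [2/13 27/13 0; -1/13 71/13 0; 0 0 1]
det M = 1; M⁻¹ = [71/13 -27/13 0; 1/13 2/13 0; 0 0 1]
M⁻¹ · (913/130, 2501/130)ᵀ = (-8/5, 7/2)ᵀ

p = (-8/5, 7/2)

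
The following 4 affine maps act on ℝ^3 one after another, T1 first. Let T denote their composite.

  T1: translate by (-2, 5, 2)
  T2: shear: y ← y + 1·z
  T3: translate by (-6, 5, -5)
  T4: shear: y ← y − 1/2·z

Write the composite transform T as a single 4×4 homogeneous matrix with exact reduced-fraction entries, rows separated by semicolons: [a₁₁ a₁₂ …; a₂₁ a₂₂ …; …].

T1 = [1 0 0 -2; 0 1 0 5; 0 0 1 2; 0 0 0 1]
T2·T1 = [1 0 0 -2; 0 1 1 7; 0 0 1 2; 0 0 0 1]
T3·…·T1 = [1 0 0 -8; 0 1 1 12; 0 0 1 -3; 0 0 0 1]
T4·…·T1 = [1 0 0 -8; 0 1 1/2 27/2; 0 0 1 -3; 0 0 0 1]

T = [1 0 0 -8; 0 1 1/2 27/2; 0 0 1 -3; 0 0 0 1]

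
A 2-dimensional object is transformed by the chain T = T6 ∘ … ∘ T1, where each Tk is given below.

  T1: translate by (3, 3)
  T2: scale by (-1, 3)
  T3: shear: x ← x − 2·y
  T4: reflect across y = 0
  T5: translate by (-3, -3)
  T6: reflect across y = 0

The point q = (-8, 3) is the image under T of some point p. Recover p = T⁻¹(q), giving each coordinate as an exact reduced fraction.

p = (2, -3)

T1 = [1 0 3; 0 1 3; 0 0 1]
T2·T1 = [-1 0 -3; 0 3 9; 0 0 1]
T3·…·T1 = [-1 -6 -21; 0 3 9; 0 0 1]
T4·…·T1 = [-1 -6 -21; 0 -3 -9; 0 0 1]
T5·…·T1 = [-1 -6 -24; 0 -3 -12; 0 0 1]
T6·…·T1 = [-1 -6 -24; 0 3 12; 0 0 1]
det M = -3; M⁻¹ = [-1 -2 0; 0 1/3 -4; 0 0 1]
M⁻¹ · (-8, 3)ᵀ = (2, -3)ᵀ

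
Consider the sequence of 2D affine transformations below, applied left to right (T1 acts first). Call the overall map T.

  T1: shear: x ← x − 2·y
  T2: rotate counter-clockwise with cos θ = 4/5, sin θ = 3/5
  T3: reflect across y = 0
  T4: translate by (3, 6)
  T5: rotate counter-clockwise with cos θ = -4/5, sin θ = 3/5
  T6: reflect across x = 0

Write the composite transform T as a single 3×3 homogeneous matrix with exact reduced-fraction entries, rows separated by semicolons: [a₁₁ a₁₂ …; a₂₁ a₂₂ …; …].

T = [7/25 -38/25 6; 24/25 -41/25 -3; 0 0 1]

T1 = [1 -2 0; 0 1 0; 0 0 1]
T2·T1 = [4/5 -11/5 0; 3/5 -2/5 0; 0 0 1]
T3·…·T1 = [4/5 -11/5 0; -3/5 2/5 0; 0 0 1]
T4·…·T1 = [4/5 -11/5 3; -3/5 2/5 6; 0 0 1]
T5·…·T1 = [-7/25 38/25 -6; 24/25 -41/25 -3; 0 0 1]
T6·…·T1 = [7/25 -38/25 6; 24/25 -41/25 -3; 0 0 1]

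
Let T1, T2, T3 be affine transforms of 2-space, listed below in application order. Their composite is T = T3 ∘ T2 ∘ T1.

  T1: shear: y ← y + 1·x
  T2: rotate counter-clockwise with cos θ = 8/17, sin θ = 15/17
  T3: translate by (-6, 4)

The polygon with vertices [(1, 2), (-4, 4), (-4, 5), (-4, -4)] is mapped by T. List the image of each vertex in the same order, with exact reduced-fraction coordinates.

T1 shear: y ← y + 1·x: (1, 2) → (1, 3); (-4, 4) → (-4, 0); (-4, 5) → (-4, 1); (-4, -4) → (-4, -8)
T2 rotate counter-clockwise with cos θ = 8/17, sin θ = 15/17: (1, 3) → (-37/17, 39/17); (-4, 0) → (-32/17, -60/17); (-4, 1) → (-47/17, -52/17); (-4, -8) → (88/17, -124/17)
T3 translate by (-6, 4): (-37/17, 39/17) → (-139/17, 107/17); (-32/17, -60/17) → (-134/17, 8/17); (-47/17, -52/17) → (-149/17, 16/17); (88/17, -124/17) → (-14/17, -56/17)

image vertices: (-139/17, 107/17), (-134/17, 8/17), (-149/17, 16/17), (-14/17, -56/17)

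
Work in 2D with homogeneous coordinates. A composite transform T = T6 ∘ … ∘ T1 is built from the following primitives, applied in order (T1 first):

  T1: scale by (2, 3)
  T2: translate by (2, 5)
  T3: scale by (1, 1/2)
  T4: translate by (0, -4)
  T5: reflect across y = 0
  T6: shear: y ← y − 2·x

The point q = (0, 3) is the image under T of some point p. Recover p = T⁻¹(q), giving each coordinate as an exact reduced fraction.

T1 = [2 0 0; 0 3 0; 0 0 1]
T2·T1 = [2 0 2; 0 3 5; 0 0 1]
T3·…·T1 = [2 0 2; 0 3/2 5/2; 0 0 1]
T4·…·T1 = [2 0 2; 0 3/2 -3/2; 0 0 1]
T5·…·T1 = [2 0 2; 0 -3/2 3/2; 0 0 1]
T6·…·T1 = [2 0 2; -4 -3/2 -5/2; 0 0 1]
det M = -3; M⁻¹ = [1/2 0 -1; -4/3 -2/3 1; 0 0 1]
M⁻¹ · (0, 3)ᵀ = (-1, -1)ᵀ

p = (-1, -1)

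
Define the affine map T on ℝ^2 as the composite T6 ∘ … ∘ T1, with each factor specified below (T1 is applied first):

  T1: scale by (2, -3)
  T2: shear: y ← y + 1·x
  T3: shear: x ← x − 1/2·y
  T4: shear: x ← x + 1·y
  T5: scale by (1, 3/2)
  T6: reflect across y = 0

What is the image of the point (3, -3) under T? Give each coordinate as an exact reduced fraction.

T(p) = (27/2, -45/2)

T1 scale by (2, -3): (3, -3) → (6, 9)
T2 shear: y ← y + 1·x: (6, 9) → (6, 15)
T3 shear: x ← x − 1/2·y: (6, 15) → (-3/2, 15)
T4 shear: x ← x + 1·y: (-3/2, 15) → (27/2, 15)
T5 scale by (1, 3/2): (27/2, 15) → (27/2, 45/2)
T6 reflect across y = 0: (27/2, 45/2) → (27/2, -45/2)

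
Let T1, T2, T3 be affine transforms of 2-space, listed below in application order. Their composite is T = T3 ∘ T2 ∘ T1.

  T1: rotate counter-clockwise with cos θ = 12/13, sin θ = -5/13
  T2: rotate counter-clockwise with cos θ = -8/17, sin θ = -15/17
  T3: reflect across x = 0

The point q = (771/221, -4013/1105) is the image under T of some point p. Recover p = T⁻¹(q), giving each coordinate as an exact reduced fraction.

T1 = [12/13 5/13 0; -5/13 12/13 0; 0 0 1]
T2·T1 = [-171/221 140/221 0; -140/221 -171/221 0; 0 0 1]
T3·…·T1 = [171/221 -140/221 0; -140/221 -171/221 0; 0 0 1]
det M = -1; M⁻¹ = [171/221 -140/221 0; -140/221 -171/221 0; 0 0 1]
M⁻¹ · (771/221, -4013/1105)ᵀ = (5, 3/5)ᵀ

p = (5, 3/5)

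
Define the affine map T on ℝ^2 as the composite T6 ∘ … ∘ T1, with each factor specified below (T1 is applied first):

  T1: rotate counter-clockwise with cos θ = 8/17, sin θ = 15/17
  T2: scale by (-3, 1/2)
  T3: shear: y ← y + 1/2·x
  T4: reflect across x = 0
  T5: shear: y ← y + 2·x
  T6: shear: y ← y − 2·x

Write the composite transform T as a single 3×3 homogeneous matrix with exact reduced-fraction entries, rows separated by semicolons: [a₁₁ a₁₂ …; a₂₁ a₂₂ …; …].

T = [24/17 -45/17 0; -9/34 53/34 0; 0 0 1]

T1 = [8/17 -15/17 0; 15/17 8/17 0; 0 0 1]
T2·T1 = [-24/17 45/17 0; 15/34 4/17 0; 0 0 1]
T3·…·T1 = [-24/17 45/17 0; -9/34 53/34 0; 0 0 1]
T4·…·T1 = [24/17 -45/17 0; -9/34 53/34 0; 0 0 1]
T5·…·T1 = [24/17 -45/17 0; 87/34 -127/34 0; 0 0 1]
T6·…·T1 = [24/17 -45/17 0; -9/34 53/34 0; 0 0 1]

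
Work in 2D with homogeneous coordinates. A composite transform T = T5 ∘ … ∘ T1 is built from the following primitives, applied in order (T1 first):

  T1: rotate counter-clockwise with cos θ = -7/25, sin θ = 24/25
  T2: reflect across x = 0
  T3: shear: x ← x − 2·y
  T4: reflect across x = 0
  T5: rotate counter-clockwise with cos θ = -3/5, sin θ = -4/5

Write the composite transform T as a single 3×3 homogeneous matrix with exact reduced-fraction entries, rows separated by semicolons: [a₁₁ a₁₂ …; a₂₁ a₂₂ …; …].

T = [-27/125 86/125 0; -236/125 173/125 0; 0 0 1]

T1 = [-7/25 -24/25 0; 24/25 -7/25 0; 0 0 1]
T2·T1 = [7/25 24/25 0; 24/25 -7/25 0; 0 0 1]
T3·…·T1 = [-41/25 38/25 0; 24/25 -7/25 0; 0 0 1]
T4·…·T1 = [41/25 -38/25 0; 24/25 -7/25 0; 0 0 1]
T5·…·T1 = [-27/125 86/125 0; -236/125 173/125 0; 0 0 1]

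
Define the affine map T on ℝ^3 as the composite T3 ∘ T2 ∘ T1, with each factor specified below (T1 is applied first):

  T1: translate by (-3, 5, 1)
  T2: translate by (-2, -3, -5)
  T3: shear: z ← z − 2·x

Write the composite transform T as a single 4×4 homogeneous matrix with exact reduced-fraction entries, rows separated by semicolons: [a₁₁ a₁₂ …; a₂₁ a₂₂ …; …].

T = [1 0 0 -5; 0 1 0 2; -2 0 1 6; 0 0 0 1]

T1 = [1 0 0 -3; 0 1 0 5; 0 0 1 1; 0 0 0 1]
T2·T1 = [1 0 0 -5; 0 1 0 2; 0 0 1 -4; 0 0 0 1]
T3·…·T1 = [1 0 0 -5; 0 1 0 2; -2 0 1 6; 0 0 0 1]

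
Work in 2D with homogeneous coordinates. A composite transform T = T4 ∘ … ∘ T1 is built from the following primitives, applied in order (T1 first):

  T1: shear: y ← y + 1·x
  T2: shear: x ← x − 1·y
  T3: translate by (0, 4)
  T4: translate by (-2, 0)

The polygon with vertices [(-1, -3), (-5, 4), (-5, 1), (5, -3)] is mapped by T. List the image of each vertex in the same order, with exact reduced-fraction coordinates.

T1 shear: y ← y + 1·x: (-1, -3) → (-1, -4); (-5, 4) → (-5, -1); (-5, 1) → (-5, -4); (5, -3) → (5, 2)
T2 shear: x ← x − 1·y: (-1, -4) → (3, -4); (-5, -1) → (-4, -1); (-5, -4) → (-1, -4); (5, 2) → (3, 2)
T3 translate by (0, 4): (3, -4) → (3, 0); (-4, -1) → (-4, 3); (-1, -4) → (-1, 0); (3, 2) → (3, 6)
T4 translate by (-2, 0): (3, 0) → (1, 0); (-4, 3) → (-6, 3); (-1, 0) → (-3, 0); (3, 6) → (1, 6)

image vertices: (1, 0), (-6, 3), (-3, 0), (1, 6)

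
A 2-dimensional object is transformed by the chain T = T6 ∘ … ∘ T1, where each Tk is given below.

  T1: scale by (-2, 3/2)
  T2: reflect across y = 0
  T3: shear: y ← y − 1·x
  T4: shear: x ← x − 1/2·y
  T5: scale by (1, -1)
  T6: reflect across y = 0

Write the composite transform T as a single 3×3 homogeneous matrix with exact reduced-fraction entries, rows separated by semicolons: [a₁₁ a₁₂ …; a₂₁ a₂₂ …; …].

T = [-3 3/4 0; 2 -3/2 0; 0 0 1]

T1 = [-2 0 0; 0 3/2 0; 0 0 1]
T2·T1 = [-2 0 0; 0 -3/2 0; 0 0 1]
T3·…·T1 = [-2 0 0; 2 -3/2 0; 0 0 1]
T4·…·T1 = [-3 3/4 0; 2 -3/2 0; 0 0 1]
T5·…·T1 = [-3 3/4 0; -2 3/2 0; 0 0 1]
T6·…·T1 = [-3 3/4 0; 2 -3/2 0; 0 0 1]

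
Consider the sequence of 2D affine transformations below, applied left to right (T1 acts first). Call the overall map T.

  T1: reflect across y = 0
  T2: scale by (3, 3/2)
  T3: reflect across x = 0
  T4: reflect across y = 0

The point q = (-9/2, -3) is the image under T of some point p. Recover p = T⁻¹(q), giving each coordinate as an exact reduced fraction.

p = (3/2, -2)

T1 = [1 0 0; 0 -1 0; 0 0 1]
T2·T1 = [3 0 0; 0 -3/2 0; 0 0 1]
T3·…·T1 = [-3 0 0; 0 -3/2 0; 0 0 1]
T4·…·T1 = [-3 0 0; 0 3/2 0; 0 0 1]
det M = -9/2; M⁻¹ = [-1/3 0 0; 0 2/3 0; 0 0 1]
M⁻¹ · (-9/2, -3)ᵀ = (3/2, -2)ᵀ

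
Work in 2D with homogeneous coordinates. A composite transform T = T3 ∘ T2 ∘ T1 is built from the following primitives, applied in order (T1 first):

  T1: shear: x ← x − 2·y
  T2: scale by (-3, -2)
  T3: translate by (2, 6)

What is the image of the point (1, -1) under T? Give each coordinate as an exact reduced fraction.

T(p) = (-7, 8)

T1 shear: x ← x − 2·y: (1, -1) → (3, -1)
T2 scale by (-3, -2): (3, -1) → (-9, 2)
T3 translate by (2, 6): (-9, 2) → (-7, 8)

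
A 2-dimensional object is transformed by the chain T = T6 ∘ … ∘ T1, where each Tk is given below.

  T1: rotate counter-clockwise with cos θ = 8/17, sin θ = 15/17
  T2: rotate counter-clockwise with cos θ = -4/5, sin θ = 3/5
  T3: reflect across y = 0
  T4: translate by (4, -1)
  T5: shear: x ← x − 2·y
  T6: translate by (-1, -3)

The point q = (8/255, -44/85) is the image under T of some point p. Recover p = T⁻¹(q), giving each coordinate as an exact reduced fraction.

p = (-1/3, 4)

T1 = [8/17 -15/17 0; 15/17 8/17 0; 0 0 1]
T2·T1 = [-77/85 36/85 0; -36/85 -77/85 0; 0 0 1]
T3·…·T1 = [-77/85 36/85 0; 36/85 77/85 0; 0 0 1]
T4·…·T1 = [-77/85 36/85 4; 36/85 77/85 -1; 0 0 1]
T5·…·T1 = [-149/85 -118/85 6; 36/85 77/85 -1; 0 0 1]
T6·…·T1 = [-149/85 -118/85 5; 36/85 77/85 -4; 0 0 1]
det M = -1; M⁻¹ = [-77/85 -118/85 -87/85; 36/85 149/85 416/85; 0 0 1]
M⁻¹ · (8/255, -44/85)ᵀ = (-1/3, 4)ᵀ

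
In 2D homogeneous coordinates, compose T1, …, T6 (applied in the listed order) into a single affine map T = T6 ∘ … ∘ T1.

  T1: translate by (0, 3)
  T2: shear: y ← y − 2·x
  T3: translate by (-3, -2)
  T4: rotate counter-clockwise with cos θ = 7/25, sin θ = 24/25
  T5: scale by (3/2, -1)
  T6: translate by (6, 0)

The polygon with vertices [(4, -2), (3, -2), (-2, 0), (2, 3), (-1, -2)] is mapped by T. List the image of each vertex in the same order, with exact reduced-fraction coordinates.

T1 translate by (0, 3): (4, -2) → (4, 1); (3, -2) → (3, 1); (-2, 0) → (-2, 3); (2, 3) → (2, 6); (-1, -2) → (-1, 1)
T2 shear: y ← y − 2·x: (4, 1) → (4, -7); (3, 1) → (3, -5); (-2, 3) → (-2, 7); (2, 6) → (2, 2); (-1, 1) → (-1, 3)
T3 translate by (-3, -2): (4, -7) → (1, -9); (3, -5) → (0, -7); (-2, 7) → (-5, 5); (2, 2) → (-1, 0); (-1, 3) → (-4, 1)
T4 rotate counter-clockwise with cos θ = 7/25, sin θ = 24/25: (1, -9) → (223/25, -39/25); (0, -7) → (168/25, -49/25); (-5, 5) → (-31/5, -17/5); (-1, 0) → (-7/25, -24/25); (-4, 1) → (-52/25, -89/25)
T5 scale by (3/2, -1): (223/25, -39/25) → (669/50, 39/25); (168/25, -49/25) → (252/25, 49/25); (-31/5, -17/5) → (-93/10, 17/5); (-7/25, -24/25) → (-21/50, 24/25); (-52/25, -89/25) → (-78/25, 89/25)
T6 translate by (6, 0): (669/50, 39/25) → (969/50, 39/25); (252/25, 49/25) → (402/25, 49/25); (-93/10, 17/5) → (-33/10, 17/5); (-21/50, 24/25) → (279/50, 24/25); (-78/25, 89/25) → (72/25, 89/25)

image vertices: (969/50, 39/25), (402/25, 49/25), (-33/10, 17/5), (279/50, 24/25), (72/25, 89/25)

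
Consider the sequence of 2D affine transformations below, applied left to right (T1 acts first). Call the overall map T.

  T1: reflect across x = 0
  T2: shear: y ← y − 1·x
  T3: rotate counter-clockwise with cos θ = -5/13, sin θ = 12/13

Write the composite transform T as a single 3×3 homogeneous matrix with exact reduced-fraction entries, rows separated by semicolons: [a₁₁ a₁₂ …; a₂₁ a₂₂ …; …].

T1 = [-1 0 0; 0 1 0; 0 0 1]
T2·T1 = [-1 0 0; 1 1 0; 0 0 1]
T3·…·T1 = [-7/13 -12/13 0; -17/13 -5/13 0; 0 0 1]

T = [-7/13 -12/13 0; -17/13 -5/13 0; 0 0 1]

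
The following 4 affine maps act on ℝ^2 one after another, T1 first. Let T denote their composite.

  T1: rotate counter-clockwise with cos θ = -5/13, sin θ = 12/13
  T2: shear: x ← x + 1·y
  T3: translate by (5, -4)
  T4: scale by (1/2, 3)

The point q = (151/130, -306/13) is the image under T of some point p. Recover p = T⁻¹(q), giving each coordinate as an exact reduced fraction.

p = (-4, 2/5)

T1 = [-5/13 -12/13 0; 12/13 -5/13 0; 0 0 1]
T2·T1 = [7/13 -17/13 0; 12/13 -5/13 0; 0 0 1]
T3·…·T1 = [7/13 -17/13 5; 12/13 -5/13 -4; 0 0 1]
T4·…·T1 = [7/26 -17/26 5/2; 36/13 -15/13 -12; 0 0 1]
det M = 3/2; M⁻¹ = [-10/13 17/39 93/13; -24/13 7/39 88/13; 0 0 1]
M⁻¹ · (151/130, -306/13)ᵀ = (-4, 2/5)ᵀ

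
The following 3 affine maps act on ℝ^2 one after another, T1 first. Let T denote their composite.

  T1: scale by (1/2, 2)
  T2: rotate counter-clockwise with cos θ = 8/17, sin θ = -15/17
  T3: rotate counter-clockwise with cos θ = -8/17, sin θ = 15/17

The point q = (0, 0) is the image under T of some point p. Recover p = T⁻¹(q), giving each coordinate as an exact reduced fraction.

T1 = [1/2 0 0; 0 2 0; 0 0 1]
T2·T1 = [4/17 30/17 0; -15/34 16/17 0; 0 0 1]
T3·…·T1 = [161/578 -480/289 0; 120/289 322/289 0; 0 0 1]
det M = 1; M⁻¹ = [322/289 480/289 0; -120/289 161/578 0; 0 0 1]
M⁻¹ · (0, 0)ᵀ = (0, 0)ᵀ

p = (0, 0)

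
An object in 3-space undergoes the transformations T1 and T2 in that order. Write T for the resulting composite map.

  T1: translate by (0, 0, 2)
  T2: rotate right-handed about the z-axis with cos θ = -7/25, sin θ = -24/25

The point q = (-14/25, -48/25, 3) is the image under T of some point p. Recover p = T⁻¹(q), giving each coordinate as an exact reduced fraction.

T1 = [1 0 0 0; 0 1 0 0; 0 0 1 2; 0 0 0 1]
T2·T1 = [-7/25 24/25 0 0; -24/25 -7/25 0 0; 0 0 1 2; 0 0 0 1]
det M = 1; M⁻¹ = [-7/25 -24/25 0 0; 24/25 -7/25 0 0; 0 0 1 -2; 0 0 0 1]
M⁻¹ · (-14/25, -48/25, 3)ᵀ = (2, 0, 1)ᵀ

p = (2, 0, 1)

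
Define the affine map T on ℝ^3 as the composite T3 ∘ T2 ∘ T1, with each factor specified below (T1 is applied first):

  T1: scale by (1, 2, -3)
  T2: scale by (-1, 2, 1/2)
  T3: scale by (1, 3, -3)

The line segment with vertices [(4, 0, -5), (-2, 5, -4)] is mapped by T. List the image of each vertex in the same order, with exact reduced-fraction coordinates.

T1 scale by (1, 2, -3): (4, 0, -5) → (4, 0, 15); (-2, 5, -4) → (-2, 10, 12)
T2 scale by (-1, 2, 1/2): (4, 0, 15) → (-4, 0, 15/2); (-2, 10, 12) → (2, 20, 6)
T3 scale by (1, 3, -3): (-4, 0, 15/2) → (-4, 0, -45/2); (2, 20, 6) → (2, 60, -18)

image vertices: (-4, 0, -45/2), (2, 60, -18)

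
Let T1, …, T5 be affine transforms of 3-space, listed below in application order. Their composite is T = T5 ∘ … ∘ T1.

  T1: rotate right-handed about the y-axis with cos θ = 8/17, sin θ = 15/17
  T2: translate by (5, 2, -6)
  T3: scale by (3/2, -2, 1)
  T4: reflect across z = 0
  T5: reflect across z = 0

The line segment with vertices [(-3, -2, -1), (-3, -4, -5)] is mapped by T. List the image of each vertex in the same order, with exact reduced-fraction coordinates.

image vertices: (69/17, 0, -65/17), (-21/17, 4, -97/17)

T1 rotate right-handed about the y-axis with cos θ = 8/17, sin θ = 15/17: (-3, -2, -1) → (-39/17, -2, 37/17); (-3, -4, -5) → (-99/17, -4, 5/17)
T2 translate by (5, 2, -6): (-39/17, -2, 37/17) → (46/17, 0, -65/17); (-99/17, -4, 5/17) → (-14/17, -2, -97/17)
T3 scale by (3/2, -2, 1): (46/17, 0, -65/17) → (69/17, 0, -65/17); (-14/17, -2, -97/17) → (-21/17, 4, -97/17)
T4 reflect across z = 0: (69/17, 0, -65/17) → (69/17, 0, 65/17); (-21/17, 4, -97/17) → (-21/17, 4, 97/17)
T5 reflect across z = 0: (69/17, 0, 65/17) → (69/17, 0, -65/17); (-21/17, 4, 97/17) → (-21/17, 4, -97/17)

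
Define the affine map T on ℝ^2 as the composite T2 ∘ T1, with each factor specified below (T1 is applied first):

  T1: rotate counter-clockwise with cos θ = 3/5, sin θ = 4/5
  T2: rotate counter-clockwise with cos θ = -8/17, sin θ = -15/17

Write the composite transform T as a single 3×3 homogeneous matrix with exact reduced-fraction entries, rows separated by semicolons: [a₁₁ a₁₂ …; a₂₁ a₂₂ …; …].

T = [36/85 77/85 0; -77/85 36/85 0; 0 0 1]

T1 = [3/5 -4/5 0; 4/5 3/5 0; 0 0 1]
T2·T1 = [36/85 77/85 0; -77/85 36/85 0; 0 0 1]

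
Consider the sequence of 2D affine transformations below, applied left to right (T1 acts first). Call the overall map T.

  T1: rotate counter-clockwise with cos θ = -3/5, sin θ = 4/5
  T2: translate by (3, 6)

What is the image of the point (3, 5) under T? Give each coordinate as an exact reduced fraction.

T1 rotate counter-clockwise with cos θ = -3/5, sin θ = 4/5: (3, 5) → (-29/5, -3/5)
T2 translate by (3, 6): (-29/5, -3/5) → (-14/5, 27/5)

T(p) = (-14/5, 27/5)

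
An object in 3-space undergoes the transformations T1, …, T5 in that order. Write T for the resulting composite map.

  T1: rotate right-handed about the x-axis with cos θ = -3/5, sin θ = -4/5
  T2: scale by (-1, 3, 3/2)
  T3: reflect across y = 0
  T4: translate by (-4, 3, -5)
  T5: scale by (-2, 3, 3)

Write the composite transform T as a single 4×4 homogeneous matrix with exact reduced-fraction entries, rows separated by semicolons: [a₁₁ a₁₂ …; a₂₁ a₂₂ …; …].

T = [2 0 0 8; 0 27/5 -36/5 9; 0 -18/5 -27/10 -15; 0 0 0 1]

T1 = [1 0 0 0; 0 -3/5 4/5 0; 0 -4/5 -3/5 0; 0 0 0 1]
T2·T1 = [-1 0 0 0; 0 -9/5 12/5 0; 0 -6/5 -9/10 0; 0 0 0 1]
T3·…·T1 = [-1 0 0 0; 0 9/5 -12/5 0; 0 -6/5 -9/10 0; 0 0 0 1]
T4·…·T1 = [-1 0 0 -4; 0 9/5 -12/5 3; 0 -6/5 -9/10 -5; 0 0 0 1]
T5·…·T1 = [2 0 0 8; 0 27/5 -36/5 9; 0 -18/5 -27/10 -15; 0 0 0 1]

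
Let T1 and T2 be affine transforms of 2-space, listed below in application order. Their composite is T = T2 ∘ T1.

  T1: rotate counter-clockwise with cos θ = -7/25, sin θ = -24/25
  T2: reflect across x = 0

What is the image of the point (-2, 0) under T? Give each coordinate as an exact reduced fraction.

T(p) = (-14/25, 48/25)

T1 rotate counter-clockwise with cos θ = -7/25, sin θ = -24/25: (-2, 0) → (14/25, 48/25)
T2 reflect across x = 0: (14/25, 48/25) → (-14/25, 48/25)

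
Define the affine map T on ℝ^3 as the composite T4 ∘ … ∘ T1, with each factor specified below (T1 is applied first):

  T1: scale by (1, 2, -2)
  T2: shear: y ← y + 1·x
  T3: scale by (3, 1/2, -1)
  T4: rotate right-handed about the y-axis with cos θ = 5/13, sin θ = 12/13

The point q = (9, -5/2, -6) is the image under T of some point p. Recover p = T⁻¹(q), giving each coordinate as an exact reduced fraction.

p = (3, -4, 3)

T1 = [1 0 0 0; 0 2 0 0; 0 0 -2 0; 0 0 0 1]
T2·T1 = [1 0 0 0; 1 2 0 0; 0 0 -2 0; 0 0 0 1]
T3·…·T1 = [3 0 0 0; 1/2 1 0 0; 0 0 2 0; 0 0 0 1]
T4·…·T1 = [15/13 0 24/13 0; 1/2 1 0 0; -36/13 0 10/13 0; 0 0 0 1]
det M = 6; M⁻¹ = [5/39 0 -4/13 0; -5/78 1 2/13 0; 6/13 0 5/26 0; 0 0 0 1]
M⁻¹ · (9, -5/2, -6)ᵀ = (3, -4, 3)ᵀ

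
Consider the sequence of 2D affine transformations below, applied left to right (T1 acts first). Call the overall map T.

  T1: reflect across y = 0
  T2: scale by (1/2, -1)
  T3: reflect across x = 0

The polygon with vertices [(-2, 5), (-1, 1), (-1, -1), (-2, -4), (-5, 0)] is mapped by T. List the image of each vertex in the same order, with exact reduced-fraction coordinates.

T1 reflect across y = 0: (-2, 5) → (-2, -5); (-1, 1) → (-1, -1); (-1, -1) → (-1, 1); (-2, -4) → (-2, 4); (-5, 0) → (-5, 0)
T2 scale by (1/2, -1): (-2, -5) → (-1, 5); (-1, -1) → (-1/2, 1); (-1, 1) → (-1/2, -1); (-2, 4) → (-1, -4); (-5, 0) → (-5/2, 0)
T3 reflect across x = 0: (-1, 5) → (1, 5); (-1/2, 1) → (1/2, 1); (-1/2, -1) → (1/2, -1); (-1, -4) → (1, -4); (-5/2, 0) → (5/2, 0)

image vertices: (1, 5), (1/2, 1), (1/2, -1), (1, -4), (5/2, 0)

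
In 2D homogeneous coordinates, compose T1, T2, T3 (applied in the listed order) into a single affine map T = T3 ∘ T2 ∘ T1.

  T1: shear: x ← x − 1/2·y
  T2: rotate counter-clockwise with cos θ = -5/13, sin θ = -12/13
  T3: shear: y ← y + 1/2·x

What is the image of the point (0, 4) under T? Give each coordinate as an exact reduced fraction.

T1 shear: x ← x − 1/2·y: (0, 4) → (-2, 4)
T2 rotate counter-clockwise with cos θ = -5/13, sin θ = -12/13: (-2, 4) → (58/13, 4/13)
T3 shear: y ← y + 1/2·x: (58/13, 4/13) → (58/13, 33/13)

T(p) = (58/13, 33/13)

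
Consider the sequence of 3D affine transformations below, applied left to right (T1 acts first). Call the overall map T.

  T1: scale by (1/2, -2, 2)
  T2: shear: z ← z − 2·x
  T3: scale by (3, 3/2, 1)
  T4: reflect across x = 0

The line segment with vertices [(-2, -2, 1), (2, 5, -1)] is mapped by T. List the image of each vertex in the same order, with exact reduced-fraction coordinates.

image vertices: (3, 6, 4), (-3, -15, -4)

T1 scale by (1/2, -2, 2): (-2, -2, 1) → (-1, 4, 2); (2, 5, -1) → (1, -10, -2)
T2 shear: z ← z − 2·x: (-1, 4, 2) → (-1, 4, 4); (1, -10, -2) → (1, -10, -4)
T3 scale by (3, 3/2, 1): (-1, 4, 4) → (-3, 6, 4); (1, -10, -4) → (3, -15, -4)
T4 reflect across x = 0: (-3, 6, 4) → (3, 6, 4); (3, -15, -4) → (-3, -15, -4)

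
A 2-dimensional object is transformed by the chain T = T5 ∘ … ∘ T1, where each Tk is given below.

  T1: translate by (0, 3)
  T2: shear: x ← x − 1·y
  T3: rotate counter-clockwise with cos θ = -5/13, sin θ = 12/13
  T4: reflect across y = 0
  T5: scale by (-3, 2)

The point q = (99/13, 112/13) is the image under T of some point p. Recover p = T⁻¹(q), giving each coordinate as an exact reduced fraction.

p = (1, 1)

T1 = [1 0 0; 0 1 3; 0 0 1]
T2·T1 = [1 -1 -3; 0 1 3; 0 0 1]
T3·…·T1 = [-5/13 -7/13 -21/13; 12/13 -17/13 -51/13; 0 0 1]
T4·…·T1 = [-5/13 -7/13 -21/13; -12/13 17/13 51/13; 0 0 1]
T5·…·T1 = [15/13 21/13 63/13; -24/13 34/13 102/13; 0 0 1]
det M = 6; M⁻¹ = [17/39 -7/26 0; 4/13 5/26 -3; 0 0 1]
M⁻¹ · (99/13, 112/13)ᵀ = (1, 1)ᵀ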